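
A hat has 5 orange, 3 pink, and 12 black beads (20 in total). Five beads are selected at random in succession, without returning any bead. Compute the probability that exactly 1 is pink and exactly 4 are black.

495/5168

Unordered draws without replacement: count favorable combinations over C(20,5).
Favorable = C(5,0) · C(3,1) · C(12,4) = 1485; total = C(20,5) = 15504.
P = 1485/15504 = 495/5168 ≈ 0.0958.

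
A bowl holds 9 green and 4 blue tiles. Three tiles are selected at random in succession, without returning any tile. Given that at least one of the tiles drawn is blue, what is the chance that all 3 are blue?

2/101

P(all 3 blue) = C(4,3)/C(13,3) = 2/143; P(at least one blue) = 1 − C(9,3)/C(13,3) = 101/143.
Since 'all 3 blue' ⊆ 'at least one blue', P(all 3 | at least one) = 2/143 / 101/143 = 2/101 ≈ 0.0198.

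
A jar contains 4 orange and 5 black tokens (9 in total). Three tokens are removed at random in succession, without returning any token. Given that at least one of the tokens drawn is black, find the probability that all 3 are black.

1/8

P(all 3 black) = C(5,3)/C(9,3) = 5/42; P(at least one black) = 1 − C(4,3)/C(9,3) = 20/21.
Since 'all 3 black' ⊆ 'at least one black', P(all 3 | at least one) = 5/42 / 20/21 = 1/8 ≈ 0.1250.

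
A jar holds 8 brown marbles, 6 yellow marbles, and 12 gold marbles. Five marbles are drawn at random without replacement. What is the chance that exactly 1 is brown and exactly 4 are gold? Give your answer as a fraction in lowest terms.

18/299

Unordered draws without replacement: count favorable combinations over C(26,5).
Favorable = C(8,1) · C(6,0) · C(12,4) = 3960; total = C(26,5) = 65780.
P = 3960/65780 = 18/299 ≈ 0.0602.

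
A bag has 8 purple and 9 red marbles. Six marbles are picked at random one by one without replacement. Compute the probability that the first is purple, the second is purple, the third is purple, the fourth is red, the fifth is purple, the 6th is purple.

Multiply the conditional probability of each draw in order, without replacement, so each draw removes one from its color and from the total.
P = (8/17) · (7/16) · (6/15) · (9/14) · (5/13) · (4/12) = 3/442 ≈ 0.0068.

3/442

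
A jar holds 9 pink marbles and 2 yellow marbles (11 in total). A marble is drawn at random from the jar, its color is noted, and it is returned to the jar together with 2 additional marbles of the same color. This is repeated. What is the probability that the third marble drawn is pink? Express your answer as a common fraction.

9/11

Sum over the four possibilities for the first two draws (pink/not-pink each), tracking how the pink count and total change by +2 per draw.
P(third is pink) = 9/11 ≈ 0.8182. (In a Pólya urn every draw has the same marginal probability 9/11.)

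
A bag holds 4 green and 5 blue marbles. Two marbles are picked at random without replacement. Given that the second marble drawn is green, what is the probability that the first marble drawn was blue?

5/8

P(first=blue and the second marble drawn is green) = (5/9)·(4/8) = 5/18.
P(the second marble drawn is green) = Σ over first color = 1/6 + 5/18 = 4/9.
By Bayes, P(first=blue | the second marble drawn is green) = 5/18 / 4/9 = 5/8 ≈ 0.6250.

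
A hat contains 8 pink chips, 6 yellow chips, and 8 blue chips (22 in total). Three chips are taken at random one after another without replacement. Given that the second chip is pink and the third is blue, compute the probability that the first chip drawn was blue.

7/20

P(first=blue and the second chip is pink and the third is blue) = (8/22)·(8/21)·(7/20) = 8/165.
P(E) = Σ over first color = 8/165 + 16/385 + 8/165 = 32/231.
By Bayes, P(first=blue | E) = 8/165 / 32/231 = 7/20 ≈ 0.3500.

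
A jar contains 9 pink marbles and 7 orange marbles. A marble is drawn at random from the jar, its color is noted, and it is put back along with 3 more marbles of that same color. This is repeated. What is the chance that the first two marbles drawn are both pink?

After a pink draw the jar holds 12 pink out of 19.
P = (9/16)·(12/19) = 27/76 ≈ 0.3553.

27/76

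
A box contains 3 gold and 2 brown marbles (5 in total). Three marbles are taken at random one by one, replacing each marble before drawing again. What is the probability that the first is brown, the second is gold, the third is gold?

Multiply the conditional probability of each draw in order, with replacement (the composition resets each draw).
P = (2/5) · (3/5) · (3/5) = 18/125 ≈ 0.1440.

18/125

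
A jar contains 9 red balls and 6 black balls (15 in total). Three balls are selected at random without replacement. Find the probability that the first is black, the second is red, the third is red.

72/455

Multiply the conditional probability of each draw in order, without replacement, so each draw removes one from its color and from the total.
P = (6/15) · (9/14) · (8/13) = 72/455 ≈ 0.1582.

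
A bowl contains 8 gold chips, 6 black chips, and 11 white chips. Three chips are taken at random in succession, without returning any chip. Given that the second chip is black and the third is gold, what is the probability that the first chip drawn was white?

11/23

P(first=white and the second chip is black and the third is gold) = (11/25)·(6/24)·(8/23) = 22/575.
P(E) = Σ over first color = 14/575 + 2/115 + 22/575 = 2/25.
By Bayes, P(first=white | E) = 22/575 / 2/25 = 11/23 ≈ 0.4783.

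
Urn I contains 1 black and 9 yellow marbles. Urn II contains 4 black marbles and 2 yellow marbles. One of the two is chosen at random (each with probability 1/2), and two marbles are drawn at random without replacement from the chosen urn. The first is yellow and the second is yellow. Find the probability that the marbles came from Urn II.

P(E | Urn I) = 4/5; P(E | Urn II) = 1/15.
P(E) = 1/2·4/5 + 1/2·1/15 = 13/30.
By Bayes' rule, P(Urn II | E) = 1/30 / 13/30 = 1/13 ≈ 0.0769.

1/13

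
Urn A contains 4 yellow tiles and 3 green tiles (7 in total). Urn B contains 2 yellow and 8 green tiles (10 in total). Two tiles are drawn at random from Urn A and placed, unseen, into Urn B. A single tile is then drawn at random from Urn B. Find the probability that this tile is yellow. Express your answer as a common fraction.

Condition on how many of the transferred tiles are yellow (from Urn A: 4 yellow of 7; then Urn B has 12 total).
  0 yellow: C(4,0)C(3,2)/C(7,2) = 1/7; then P = 2/12
  1 yellow: C(4,1)C(3,1)/C(7,2) = 4/7; then P = 3/12
  2 yellow: C(4,2)C(3,0)/C(7,2) = 2/7; then P = 4/12
P(yellow from Urn B) = 11/42 ≈ 0.2619.

11/42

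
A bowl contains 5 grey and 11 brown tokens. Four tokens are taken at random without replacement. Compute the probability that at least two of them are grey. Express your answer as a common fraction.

19/52

Sum the hypergeometric tail for j = 2,…,4 grey tokens.
Favorable = C(5,2)·C(11,2) + C(5,3)·C(11,1) + C(5,4)·C(11,0) = 665; total = C(16,4) = 1820.
P = 665/1820 = 19/52 ≈ 0.3654.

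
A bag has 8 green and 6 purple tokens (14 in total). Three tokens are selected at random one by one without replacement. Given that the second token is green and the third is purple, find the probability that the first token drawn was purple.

P(first=purple and the second token is green and the third is purple) = (6/14)·(8/13)·(5/12) = 10/91.
P(E) = Σ over first color = 2/13 + 10/91 = 24/91.
By Bayes, P(first=purple | E) = 10/91 / 24/91 = 5/12 ≈ 0.4167.

5/12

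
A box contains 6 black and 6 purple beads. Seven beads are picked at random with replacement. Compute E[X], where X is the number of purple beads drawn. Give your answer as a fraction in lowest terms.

7/2

By linearity of expectation, E[X] = Σ P(draw i is purple); each independent draw has P(purple) = 6/12.
E[X] = 7 · 6/12 = 7/2 ≈ 3.5000.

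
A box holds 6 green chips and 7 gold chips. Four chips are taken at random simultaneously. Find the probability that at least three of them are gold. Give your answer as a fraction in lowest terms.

Sum the hypergeometric tail for j = 3,…,4 gold chips.
Favorable = C(7,3)·C(6,1) + C(7,4)·C(6,0) = 245; total = C(13,4) = 715.
P = 245/715 = 49/143 ≈ 0.3427.

49/143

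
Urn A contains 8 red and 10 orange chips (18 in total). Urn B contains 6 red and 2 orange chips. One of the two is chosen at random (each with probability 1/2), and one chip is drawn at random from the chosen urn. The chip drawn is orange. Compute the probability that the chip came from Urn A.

20/29

P(orange | Urn A) = 5/9; P(orange | Urn B) = 1/4.
P(orange) = 1/2·5/9 + 1/2·1/4 = 29/72.
By Bayes' rule, P(Urn A | orange) = 5/18 / 29/72 = 20/29 ≈ 0.6897.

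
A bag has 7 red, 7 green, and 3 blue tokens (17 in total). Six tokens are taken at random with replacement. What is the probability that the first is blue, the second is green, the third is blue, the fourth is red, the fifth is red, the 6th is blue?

Multiply the conditional probability of each draw in order, with replacement (the composition resets each draw).
P = (3/17) · (7/17) · (3/17) · (7/17) · (7/17) · (3/17) = 9261/24137569 ≈ 0.0004.

9261/24137569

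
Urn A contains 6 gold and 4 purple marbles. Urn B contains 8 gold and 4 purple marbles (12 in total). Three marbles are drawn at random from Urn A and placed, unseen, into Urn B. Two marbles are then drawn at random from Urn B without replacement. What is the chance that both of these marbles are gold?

Condition on how many of the transferred marbles are gold (from Urn A: 6 gold of 10; then Urn B has 15 total).
  0 gold: C(6,0)C(4,3)/C(10,3) = 1/30; then P = C(8,2)/C(15,2) = 4/15
  1 gold: C(6,1)C(4,2)/C(10,3) = 3/10; then P = C(9,2)/C(15,2) = 12/35
  2 gold: C(6,2)C(4,1)/C(10,3) = 1/2; then P = C(10,2)/C(15,2) = 3/7
  3 gold: C(6,3)C(4,0)/C(10,3) = 1/6; then P = C(11,2)/C(15,2) = 11/21
P(both gold) = 31/75 ≈ 0.4133.

31/75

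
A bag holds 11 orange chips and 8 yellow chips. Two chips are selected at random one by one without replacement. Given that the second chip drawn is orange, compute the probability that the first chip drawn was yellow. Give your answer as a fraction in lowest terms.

P(first=yellow and the second chip drawn is orange) = (8/19)·(11/18) = 44/171.
P(the second chip drawn is orange) = Σ over first color = 55/171 + 44/171 = 11/19.
By Bayes, P(first=yellow | the second chip drawn is orange) = 44/171 / 11/19 = 4/9 ≈ 0.4444.

4/9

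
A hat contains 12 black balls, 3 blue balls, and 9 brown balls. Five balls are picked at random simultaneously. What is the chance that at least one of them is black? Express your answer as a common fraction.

158/161

Use the complement: P(at least one black) = 1 − P(no black).
P(none) = C(12,5)/C(24,5) = 792/42504.
So P = 1 − 792/42504 = 158/161 ≈ 0.9814.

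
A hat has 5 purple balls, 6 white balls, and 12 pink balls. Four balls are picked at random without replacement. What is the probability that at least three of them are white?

71/1771

Sum the hypergeometric tail for j = 3,…,4 white balls.
Favorable = C(6,3)·C(17,1) + C(6,4)·C(17,0) = 355; total = C(23,4) = 8855.
P = 355/8855 = 71/1771 ≈ 0.0401.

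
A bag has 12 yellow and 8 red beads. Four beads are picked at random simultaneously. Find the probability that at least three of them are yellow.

451/969

Sum the hypergeometric tail for j = 3,…,4 yellow beads.
Favorable = C(12,3)·C(8,1) + C(12,4)·C(8,0) = 2255; total = C(20,4) = 4845.
P = 2255/4845 = 451/969 ≈ 0.4654.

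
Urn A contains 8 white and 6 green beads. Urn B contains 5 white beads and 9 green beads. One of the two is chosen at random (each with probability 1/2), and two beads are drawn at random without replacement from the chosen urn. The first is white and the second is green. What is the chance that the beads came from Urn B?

15/31

P(E | Urn A) = 24/91; P(E | Urn B) = 45/182.
P(E) = 1/2·24/91 + 1/2·45/182 = 93/364.
By Bayes' rule, P(Urn B | E) = 45/364 / 93/364 = 15/31 ≈ 0.4839.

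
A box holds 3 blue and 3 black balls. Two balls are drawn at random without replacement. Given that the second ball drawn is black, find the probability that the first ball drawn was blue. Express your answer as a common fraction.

P(first=blue and the second ball drawn is black) = (3/6)·(3/5) = 3/10.
P(the second ball drawn is black) = Σ over first color = 3/10 + 1/5 = 1/2.
By Bayes, P(first=blue | the second ball drawn is black) = 3/10 / 1/2 = 3/5 ≈ 0.6000.

3/5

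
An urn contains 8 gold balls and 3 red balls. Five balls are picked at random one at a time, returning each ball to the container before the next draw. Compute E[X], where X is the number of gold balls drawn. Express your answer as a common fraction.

By linearity of expectation, E[X] = Σ P(draw i is gold); each independent draw has P(gold) = 8/11.
E[X] = 5 · 8/11 = 40/11 ≈ 3.6364.

40/11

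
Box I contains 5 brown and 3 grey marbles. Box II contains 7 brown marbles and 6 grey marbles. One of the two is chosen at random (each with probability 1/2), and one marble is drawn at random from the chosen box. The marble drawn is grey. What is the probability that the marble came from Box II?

16/29

P(grey | Box I) = 3/8; P(grey | Box II) = 6/13.
P(grey) = 1/2·3/8 + 1/2·6/13 = 87/208.
By Bayes' rule, P(Box II | grey) = 3/13 / 87/208 = 16/29 ≈ 0.5517.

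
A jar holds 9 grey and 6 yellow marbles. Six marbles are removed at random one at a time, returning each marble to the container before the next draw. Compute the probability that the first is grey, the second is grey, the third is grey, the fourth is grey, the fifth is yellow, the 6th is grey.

486/15625

Multiply the conditional probability of each draw in order, with replacement (the composition resets each draw).
P = (9/15) · (9/15) · (9/15) · (9/15) · (6/15) · (9/15) = 486/15625 ≈ 0.0311.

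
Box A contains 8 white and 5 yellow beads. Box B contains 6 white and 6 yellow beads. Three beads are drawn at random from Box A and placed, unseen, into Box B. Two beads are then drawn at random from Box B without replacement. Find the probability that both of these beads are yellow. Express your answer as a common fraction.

58/273

Condition on how many of the transferred beads are yellow (from Box A: 5 yellow of 13; then Box B has 15 total).
  0 yellow: C(5,0)C(8,3)/C(13,3) = 28/143; then P = C(6,2)/C(15,2) = 1/7
  1 yellow: C(5,1)C(8,2)/C(13,3) = 70/143; then P = C(7,2)/C(15,2) = 1/5
  2 yellow: C(5,2)C(8,1)/C(13,3) = 40/143; then P = C(8,2)/C(15,2) = 4/15
  3 yellow: C(5,3)C(8,0)/C(13,3) = 5/143; then P = C(9,2)/C(15,2) = 12/35
P(both yellow) = 58/273 ≈ 0.2125.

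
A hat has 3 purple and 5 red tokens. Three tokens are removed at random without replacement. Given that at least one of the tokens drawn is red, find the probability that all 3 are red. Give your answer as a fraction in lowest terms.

P(all 3 red) = C(5,3)/C(8,3) = 5/28; P(at least one red) = 1 − C(3,3)/C(8,3) = 55/56.
Since 'all 3 red' ⊆ 'at least one red', P(all 3 | at least one) = 5/28 / 55/56 = 2/11 ≈ 0.1818.

2/11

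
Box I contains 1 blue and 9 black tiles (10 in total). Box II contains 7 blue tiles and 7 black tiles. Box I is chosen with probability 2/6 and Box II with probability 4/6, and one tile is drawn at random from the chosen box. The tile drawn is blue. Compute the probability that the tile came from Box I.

1/11

P(blue | Box I) = 1/10; P(blue | Box II) = 1/2.
P(blue) = 1/3·1/10 + 2/3·1/2 = 11/30.
By Bayes' rule, P(Box I | blue) = 1/30 / 11/30 = 1/11 ≈ 0.0909.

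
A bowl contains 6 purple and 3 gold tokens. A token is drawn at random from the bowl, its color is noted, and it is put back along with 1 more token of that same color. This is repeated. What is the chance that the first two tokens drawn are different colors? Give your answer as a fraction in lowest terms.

Either purple then gold, or gold then purple; after the first draw the total is 10.
P = (6/9)·(3/10) + (3/9)·(6/10) = 2/5 ≈ 0.4000.

2/5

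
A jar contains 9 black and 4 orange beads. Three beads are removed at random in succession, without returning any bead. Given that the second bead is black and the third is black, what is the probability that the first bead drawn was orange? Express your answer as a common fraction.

4/11

P(first=orange and the second bead is black and the third is black) = (4/13)·(9/12)·(8/11) = 24/143.
P(E) = Σ over first color = 42/143 + 24/143 = 6/13.
By Bayes, P(first=orange | E) = 24/143 / 6/13 = 4/11 ≈ 0.3636.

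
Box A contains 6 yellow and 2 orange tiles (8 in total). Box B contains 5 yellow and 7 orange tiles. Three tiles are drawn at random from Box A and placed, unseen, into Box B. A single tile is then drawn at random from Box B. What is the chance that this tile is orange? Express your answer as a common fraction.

31/60

Condition on how many of the transferred tiles are orange (from Box A: 2 orange of 8; then Box B has 15 total).
  0 orange: C(2,0)C(6,3)/C(8,3) = 5/14; then P = 7/15
  1 orange: C(2,1)C(6,2)/C(8,3) = 15/28; then P = 8/15
  2 orange: C(2,2)C(6,1)/C(8,3) = 3/28; then P = 9/15
P(orange from Box B) = 31/60 ≈ 0.5167.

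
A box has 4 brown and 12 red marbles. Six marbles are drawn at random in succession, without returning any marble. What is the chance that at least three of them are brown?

43/364

Sum the hypergeometric tail for j = 3,…,4 brown marbles.
Favorable = C(4,3)·C(12,3) + C(4,4)·C(12,2) = 946; total = C(16,6) = 8008.
P = 946/8008 = 43/364 ≈ 0.1181.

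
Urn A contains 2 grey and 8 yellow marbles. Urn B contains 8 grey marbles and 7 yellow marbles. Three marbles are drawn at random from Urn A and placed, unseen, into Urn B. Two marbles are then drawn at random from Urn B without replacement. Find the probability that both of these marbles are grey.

29/135

Condition on how many of the transferred marbles are grey (from Urn A: 2 grey of 10; then Urn B has 18 total).
  0 grey: C(2,0)C(8,3)/C(10,3) = 7/15; then P = C(8,2)/C(18,2) = 28/153
  1 grey: C(2,1)C(8,2)/C(10,3) = 7/15; then P = C(9,2)/C(18,2) = 4/17
  2 grey: C(2,2)C(8,1)/C(10,3) = 1/15; then P = C(10,2)/C(18,2) = 5/17
P(both grey) = 29/135 ≈ 0.2148.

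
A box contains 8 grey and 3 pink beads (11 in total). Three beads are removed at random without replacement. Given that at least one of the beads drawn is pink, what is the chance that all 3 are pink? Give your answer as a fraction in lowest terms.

P(all 3 pink) = C(3,3)/C(11,3) = 1/165; P(at least one pink) = 1 − C(8,3)/C(11,3) = 109/165.
Since 'all 3 pink' ⊆ 'at least one pink', P(all 3 | at least one) = 1/165 / 109/165 = 1/109 ≈ 0.0092.

1/109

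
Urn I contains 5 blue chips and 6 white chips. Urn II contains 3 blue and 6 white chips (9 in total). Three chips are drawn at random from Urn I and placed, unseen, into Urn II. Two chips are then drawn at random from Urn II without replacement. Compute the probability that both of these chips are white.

47/121

Condition on how many of the transferred chips are white (from Urn I: 6 white of 11; then Urn II has 12 total).
  0 white: C(6,0)C(5,3)/C(11,3) = 2/33; then P = C(6,2)/C(12,2) = 5/22
  1 white: C(6,1)C(5,2)/C(11,3) = 4/11; then P = C(7,2)/C(12,2) = 7/22
  2 white: C(6,2)C(5,1)/C(11,3) = 5/11; then P = C(8,2)/C(12,2) = 14/33
  3 white: C(6,3)C(5,0)/C(11,3) = 4/33; then P = C(9,2)/C(12,2) = 6/11
P(both white) = 47/121 ≈ 0.3884.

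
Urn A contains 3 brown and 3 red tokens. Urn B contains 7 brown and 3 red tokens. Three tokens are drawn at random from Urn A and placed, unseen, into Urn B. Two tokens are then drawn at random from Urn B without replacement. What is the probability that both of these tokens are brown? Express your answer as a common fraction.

107/260

Condition on how many of the transferred tokens are brown (from Urn A: 3 brown of 6; then Urn B has 13 total).
  0 brown: C(3,0)C(3,3)/C(6,3) = 1/20; then P = C(7,2)/C(13,2) = 7/26
  1 brown: C(3,1)C(3,2)/C(6,3) = 9/20; then P = C(8,2)/C(13,2) = 14/39
  2 brown: C(3,2)C(3,1)/C(6,3) = 9/20; then P = C(9,2)/C(13,2) = 6/13
  3 brown: C(3,3)C(3,0)/C(6,3) = 1/20; then P = C(10,2)/C(13,2) = 15/26
P(both brown) = 107/260 ≈ 0.4115.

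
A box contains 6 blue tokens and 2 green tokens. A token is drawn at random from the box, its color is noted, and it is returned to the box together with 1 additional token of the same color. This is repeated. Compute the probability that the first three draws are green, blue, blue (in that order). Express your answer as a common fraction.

Track the composition after each reinforcement of +1.
P = (2/8) · (6/9) · (7/10) = 7/60 ≈ 0.1167.

7/60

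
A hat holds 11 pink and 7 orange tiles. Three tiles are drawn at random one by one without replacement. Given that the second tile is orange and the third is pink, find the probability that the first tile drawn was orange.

3/8

P(first=orange and the second tile is orange and the third is pink) = (7/18)·(6/17)·(11/16) = 77/816.
P(E) = Σ over first color = 385/2448 + 77/816 = 77/306.
By Bayes, P(first=orange | E) = 77/816 / 77/306 = 3/8 ≈ 0.3750.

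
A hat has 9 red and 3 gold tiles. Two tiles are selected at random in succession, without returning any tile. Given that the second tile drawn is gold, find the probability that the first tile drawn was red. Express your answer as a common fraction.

9/11

P(first=red and the second tile drawn is gold) = (9/12)·(3/11) = 9/44.
P(the second tile drawn is gold) = Σ over first color = 9/44 + 1/22 = 1/4.
By Bayes, P(first=red | the second tile drawn is gold) = 9/44 / 1/4 = 9/11 ≈ 0.8182.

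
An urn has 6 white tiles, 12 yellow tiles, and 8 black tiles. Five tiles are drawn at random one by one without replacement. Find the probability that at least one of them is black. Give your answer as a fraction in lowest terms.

14303/16445

Use the complement: P(at least one black) = 1 − P(no black).
P(none) = C(18,5)/C(26,5) = 8568/65780.
So P = 1 − 8568/65780 = 14303/16445 ≈ 0.8697.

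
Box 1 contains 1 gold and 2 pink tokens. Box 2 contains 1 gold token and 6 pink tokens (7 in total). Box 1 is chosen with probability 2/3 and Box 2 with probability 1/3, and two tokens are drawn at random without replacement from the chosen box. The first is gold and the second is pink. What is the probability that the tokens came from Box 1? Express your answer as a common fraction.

14/17

P(E | Box 1) = 1/3; P(E | Box 2) = 1/7.
P(E) = 2/3·1/3 + 1/3·1/7 = 17/63.
By Bayes' rule, P(Box 1 | E) = 2/9 / 17/63 = 14/17 ≈ 0.8235.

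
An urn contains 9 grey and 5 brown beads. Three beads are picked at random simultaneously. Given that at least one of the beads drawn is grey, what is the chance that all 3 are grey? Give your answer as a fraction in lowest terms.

P(all 3 grey) = C(9,3)/C(14,3) = 3/13; P(at least one grey) = 1 − C(5,3)/C(14,3) = 177/182.
Since 'all 3 grey' ⊆ 'at least one grey', P(all 3 | at least one) = 3/13 / 177/182 = 14/59 ≈ 0.2373.

14/59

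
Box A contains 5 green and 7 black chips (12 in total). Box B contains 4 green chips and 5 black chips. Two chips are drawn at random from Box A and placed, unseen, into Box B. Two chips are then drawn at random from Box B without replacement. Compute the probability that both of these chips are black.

Condition on how many of the transferred chips are black (from Box A: 7 black of 12; then Box B has 11 total).
  0 black: C(7,0)C(5,2)/C(12,2) = 5/33; then P = C(5,2)/C(11,2) = 2/11
  1 black: C(7,1)C(5,1)/C(12,2) = 35/66; then P = C(6,2)/C(11,2) = 3/11
  2 black: C(7,2)C(5,0)/C(12,2) = 7/22; then P = C(7,2)/C(11,2) = 21/55
P(both black) = 533/1815 ≈ 0.2937.

533/1815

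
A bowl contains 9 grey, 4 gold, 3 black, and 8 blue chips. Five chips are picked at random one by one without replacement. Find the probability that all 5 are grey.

3/1012

Unordered draws without replacement: count favorable combinations over C(24,5).
Favorable = C(9,5) · C(4,0) · C(3,0) · C(8,0) = 126; total = C(24,5) = 42504.
P = 126/42504 = 3/1012 ≈ 0.0030.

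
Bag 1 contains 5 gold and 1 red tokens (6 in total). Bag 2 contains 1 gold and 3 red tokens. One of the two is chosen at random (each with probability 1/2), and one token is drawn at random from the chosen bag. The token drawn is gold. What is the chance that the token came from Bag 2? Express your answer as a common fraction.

3/13

P(gold | Bag 1) = 5/6; P(gold | Bag 2) = 1/4.
P(gold) = 1/2·5/6 + 1/2·1/4 = 13/24.
By Bayes' rule, P(Bag 2 | gold) = 1/8 / 13/24 = 3/13 ≈ 0.2308.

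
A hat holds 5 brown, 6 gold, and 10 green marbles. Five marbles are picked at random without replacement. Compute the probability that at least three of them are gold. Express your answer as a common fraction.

Sum the hypergeometric tail for j = 3,…,5 gold marbles.
Favorable = C(6,3)·C(15,2) + C(6,4)·C(15,1) + C(6,5)·C(15,0) = 2331; total = C(21,5) = 20349.
P = 2331/20349 = 37/323 ≈ 0.1146.

37/323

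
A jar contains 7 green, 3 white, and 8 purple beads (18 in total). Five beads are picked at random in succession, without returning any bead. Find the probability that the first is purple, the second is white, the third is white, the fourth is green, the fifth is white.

1/3060

Multiply the conditional probability of each draw in order, without replacement, so each draw removes one from its color and from the total.
P = (8/18) · (3/17) · (2/16) · (7/15) · (1/14) = 1/3060 ≈ 0.0003.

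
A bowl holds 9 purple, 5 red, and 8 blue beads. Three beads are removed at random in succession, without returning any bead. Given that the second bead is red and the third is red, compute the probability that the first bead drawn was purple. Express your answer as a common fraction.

P(first=purple and the second bead is red and the third is red) = (9/22)·(5/21)·(4/20) = 3/154.
P(E) = Σ over first color = 3/154 + 1/154 + 4/231 = 10/231.
By Bayes, P(first=purple | E) = 3/154 / 10/231 = 9/20 ≈ 0.4500.

9/20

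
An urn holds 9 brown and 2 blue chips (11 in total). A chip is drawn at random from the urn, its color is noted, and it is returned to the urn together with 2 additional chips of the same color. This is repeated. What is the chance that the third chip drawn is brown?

9/11

Sum over the four possibilities for the first two draws (brown/not-brown each), tracking how the brown count and total change by +2 per draw.
P(third is brown) = 9/11 ≈ 0.8182. (In a Pólya urn every draw has the same marginal probability 9/11.)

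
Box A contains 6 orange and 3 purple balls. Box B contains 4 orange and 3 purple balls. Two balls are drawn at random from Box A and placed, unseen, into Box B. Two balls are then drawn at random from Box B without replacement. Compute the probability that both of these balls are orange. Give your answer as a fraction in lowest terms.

Condition on how many of the transferred balls are orange (from Box A: 6 orange of 9; then Box B has 9 total).
  0 orange: C(6,0)C(3,2)/C(9,2) = 1/12; then P = C(4,2)/C(9,2) = 1/6
  1 orange: C(6,1)C(3,1)/C(9,2) = 1/2; then P = C(5,2)/C(9,2) = 5/18
  2 orange: C(6,2)C(3,0)/C(9,2) = 5/12; then P = C(6,2)/C(9,2) = 5/12
P(both orange) = 47/144 ≈ 0.3264.

47/144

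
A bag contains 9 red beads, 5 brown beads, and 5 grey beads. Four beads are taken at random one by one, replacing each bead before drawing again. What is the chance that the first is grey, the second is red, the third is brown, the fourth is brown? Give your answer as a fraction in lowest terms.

1125/130321

Multiply the conditional probability of each draw in order, with replacement (the composition resets each draw).
P = (5/19) · (9/19) · (5/19) · (5/19) = 1125/130321 ≈ 0.0086.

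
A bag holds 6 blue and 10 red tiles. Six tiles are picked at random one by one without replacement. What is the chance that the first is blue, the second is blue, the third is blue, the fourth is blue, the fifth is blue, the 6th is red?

5/4004

Multiply the conditional probability of each draw in order, without replacement, so each draw removes one from its color and from the total.
P = (6/16) · (5/15) · (4/14) · (3/13) · (2/12) · (10/11) = 5/4004 ≈ 0.0012.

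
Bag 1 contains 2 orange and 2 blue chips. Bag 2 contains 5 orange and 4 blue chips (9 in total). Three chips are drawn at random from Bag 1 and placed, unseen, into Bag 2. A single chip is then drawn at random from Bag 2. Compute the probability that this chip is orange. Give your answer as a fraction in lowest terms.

13/24

Condition on how many of the transferred chips are orange (from Bag 1: 2 orange of 4; then Bag 2 has 12 total).
  1 orange: C(2,1)C(2,2)/C(4,3) = 1/2; then P = 6/12
  2 orange: C(2,2)C(2,1)/C(4,3) = 1/2; then P = 7/12
P(orange from Bag 2) = 13/24 ≈ 0.5417.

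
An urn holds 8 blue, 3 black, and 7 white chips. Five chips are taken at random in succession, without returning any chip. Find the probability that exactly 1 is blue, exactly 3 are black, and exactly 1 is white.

1/153

Unordered draws without replacement: count favorable combinations over C(18,5).
Favorable = C(8,1) · C(3,3) · C(7,1) = 56; total = C(18,5) = 8568.
P = 56/8568 = 1/153 ≈ 0.0065.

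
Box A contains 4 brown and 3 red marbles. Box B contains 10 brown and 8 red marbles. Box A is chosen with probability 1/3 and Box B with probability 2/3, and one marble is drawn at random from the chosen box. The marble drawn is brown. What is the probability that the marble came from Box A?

P(brown | Box A) = 4/7; P(brown | Box B) = 5/9.
P(brown) = 1/3·4/7 + 2/3·5/9 = 106/189.
By Bayes' rule, P(Box A | brown) = 4/21 / 106/189 = 18/53 ≈ 0.3396.

18/53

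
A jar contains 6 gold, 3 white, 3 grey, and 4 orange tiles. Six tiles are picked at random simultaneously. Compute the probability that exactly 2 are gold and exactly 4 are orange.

Unordered draws without replacement: count favorable combinations over C(16,6).
Favorable = C(6,2) · C(3,0) · C(3,0) · C(4,4) = 15; total = C(16,6) = 8008.
P = 15/8008 = 15/8008 ≈ 0.0019.

15/8008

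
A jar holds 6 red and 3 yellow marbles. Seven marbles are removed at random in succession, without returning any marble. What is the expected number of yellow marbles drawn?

By linearity of expectation, E[X] = Σ P(draw i is yellow); by symmetry each draw (even without replacement) has P(yellow) = 3/9.
E[X] = 7 · 3/9 = 7/3 ≈ 2.3333.

7/3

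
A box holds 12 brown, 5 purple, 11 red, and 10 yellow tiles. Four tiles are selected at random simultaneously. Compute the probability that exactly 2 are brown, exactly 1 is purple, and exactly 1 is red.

242/4921

Unordered draws without replacement: count favorable combinations over C(38,4).
Favorable = C(12,2) · C(5,1) · C(11,1) · C(10,0) = 3630; total = C(38,4) = 73815.
P = 3630/73815 = 242/4921 ≈ 0.0492.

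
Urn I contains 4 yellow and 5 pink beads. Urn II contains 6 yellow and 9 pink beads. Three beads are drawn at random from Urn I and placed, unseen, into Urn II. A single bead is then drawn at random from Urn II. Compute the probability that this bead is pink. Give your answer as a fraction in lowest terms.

Condition on how many of the transferred beads are pink (from Urn I: 5 pink of 9; then Urn II has 18 total).
  0 pink: C(5,0)C(4,3)/C(9,3) = 1/21; then P = 9/18
  1 pink: C(5,1)C(4,2)/C(9,3) = 5/14; then P = 10/18
  2 pink: C(5,2)C(4,1)/C(9,3) = 10/21; then P = 11/18
  3 pink: C(5,3)C(4,0)/C(9,3) = 5/42; then P = 12/18
P(pink from Urn II) = 16/27 ≈ 0.5926.

16/27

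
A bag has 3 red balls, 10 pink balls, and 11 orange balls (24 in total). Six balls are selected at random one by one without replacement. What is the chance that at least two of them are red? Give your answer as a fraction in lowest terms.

145/1012

Sum the hypergeometric tail for j = 2,…,3 red balls.
Favorable = C(3,2)·C(21,4) + C(3,3)·C(21,3) = 19285; total = C(24,6) = 134596.
P = 19285/134596 = 145/1012 ≈ 0.1433.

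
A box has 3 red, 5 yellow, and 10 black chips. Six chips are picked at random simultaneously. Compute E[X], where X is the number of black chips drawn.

By linearity of expectation, E[X] = Σ P(draw i is black); by symmetry each draw (even without replacement) has P(black) = 10/18.
E[X] = 6 · 10/18 = 10/3 ≈ 3.3333.

10/3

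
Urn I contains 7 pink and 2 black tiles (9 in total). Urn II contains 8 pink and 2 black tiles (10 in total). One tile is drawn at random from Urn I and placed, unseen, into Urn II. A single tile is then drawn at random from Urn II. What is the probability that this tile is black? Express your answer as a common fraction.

20/99

Condition on how many of the transferred tiles are black (from Urn I: 2 black of 9; then Urn II has 11 total).
  0 black: C(2,0)C(7,1)/C(9,1) = 7/9; then P = 2/11
  1 black: C(2,1)C(7,0)/C(9,1) = 2/9; then P = 3/11
P(black from Urn II) = 20/99 ≈ 0.2020.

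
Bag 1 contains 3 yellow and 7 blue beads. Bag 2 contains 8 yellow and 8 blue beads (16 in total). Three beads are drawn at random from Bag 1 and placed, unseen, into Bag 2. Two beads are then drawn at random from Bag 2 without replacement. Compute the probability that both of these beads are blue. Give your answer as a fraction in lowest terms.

77/285

Condition on how many of the transferred beads are blue (from Bag 1: 7 blue of 10; then Bag 2 has 19 total).
  0 blue: C(7,0)C(3,3)/C(10,3) = 1/120; then P = C(8,2)/C(19,2) = 28/171
  1 blue: C(7,1)C(3,2)/C(10,3) = 7/40; then P = C(9,2)/C(19,2) = 4/19
  2 blue: C(7,2)C(3,1)/C(10,3) = 21/40; then P = C(10,2)/C(19,2) = 5/19
  3 blue: C(7,3)C(3,0)/C(10,3) = 7/24; then P = C(11,2)/C(19,2) = 55/171
P(both blue) = 77/285 ≈ 0.2702.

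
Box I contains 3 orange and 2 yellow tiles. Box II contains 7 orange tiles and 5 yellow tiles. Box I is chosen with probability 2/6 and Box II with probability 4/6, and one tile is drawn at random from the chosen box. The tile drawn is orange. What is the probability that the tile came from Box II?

P(orange | Box I) = 3/5; P(orange | Box II) = 7/12.
P(orange) = 1/3·3/5 + 2/3·7/12 = 53/90.
By Bayes' rule, P(Box II | orange) = 7/18 / 53/90 = 35/53 ≈ 0.6604.

35/53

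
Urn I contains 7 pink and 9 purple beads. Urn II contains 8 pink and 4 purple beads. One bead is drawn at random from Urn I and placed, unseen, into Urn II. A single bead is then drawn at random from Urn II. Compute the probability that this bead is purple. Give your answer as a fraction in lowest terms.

73/208

Condition on how many of the transferred beads are purple (from Urn I: 9 purple of 16; then Urn II has 13 total).
  0 purple: C(9,0)C(7,1)/C(16,1) = 7/16; then P = 4/13
  1 purple: C(9,1)C(7,0)/C(16,1) = 9/16; then P = 5/13
P(purple from Urn II) = 73/208 ≈ 0.3510.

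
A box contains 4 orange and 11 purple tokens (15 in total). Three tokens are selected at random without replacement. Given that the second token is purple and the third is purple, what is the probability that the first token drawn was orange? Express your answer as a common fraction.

4/13

P(first=orange and the second token is purple and the third is purple) = (4/15)·(11/14)·(10/13) = 44/273.
P(E) = Σ over first color = 44/273 + 33/91 = 11/21.
By Bayes, P(first=orange | E) = 44/273 / 11/21 = 4/13 ≈ 0.3077.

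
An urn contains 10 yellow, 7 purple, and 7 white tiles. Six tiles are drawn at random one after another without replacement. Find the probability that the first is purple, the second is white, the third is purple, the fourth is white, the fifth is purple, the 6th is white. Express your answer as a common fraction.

35/76912

Multiply the conditional probability of each draw in order, without replacement, so each draw removes one from its color and from the total.
P = (7/24) · (7/23) · (6/22) · (6/21) · (5/20) · (5/19) = 35/76912 ≈ 0.0005.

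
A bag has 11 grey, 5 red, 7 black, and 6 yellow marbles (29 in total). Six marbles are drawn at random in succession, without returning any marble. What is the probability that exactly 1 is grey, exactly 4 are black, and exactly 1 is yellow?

11/2262

Unordered draws without replacement: count favorable combinations over C(29,6).
Favorable = C(11,1) · C(5,0) · C(7,4) · C(6,1) = 2310; total = C(29,6) = 475020.
P = 2310/475020 = 11/2262 ≈ 0.0049.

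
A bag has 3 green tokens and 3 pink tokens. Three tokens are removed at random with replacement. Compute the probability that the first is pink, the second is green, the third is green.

Multiply the conditional probability of each draw in order, with replacement (the composition resets each draw).
P = (3/6) · (3/6) · (3/6) = 1/8 ≈ 0.1250.

1/8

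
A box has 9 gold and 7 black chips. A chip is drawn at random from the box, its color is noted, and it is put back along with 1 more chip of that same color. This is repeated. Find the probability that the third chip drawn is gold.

9/16

Sum over the four possibilities for the first two draws (gold/not-gold each), tracking how the gold count and total change by +1 per draw.
P(third is gold) = 9/16 ≈ 0.5625. (In a Pólya urn every draw has the same marginal probability 9/16.)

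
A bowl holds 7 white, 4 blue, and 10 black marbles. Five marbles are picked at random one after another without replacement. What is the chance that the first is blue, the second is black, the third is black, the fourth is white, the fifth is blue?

Multiply the conditional probability of each draw in order, without replacement, so each draw removes one from its color and from the total.
P = (4/21) · (10/20) · (9/19) · (7/18) · (3/17) = 1/323 ≈ 0.0031.

1/323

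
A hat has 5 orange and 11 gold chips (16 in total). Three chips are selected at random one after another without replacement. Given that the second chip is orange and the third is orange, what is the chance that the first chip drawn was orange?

P(first=orange and the second chip is orange and the third is orange) = (5/16)·(4/15)·(3/14) = 1/56.
P(E) = Σ over first color = 1/56 + 11/168 = 1/12.
By Bayes, P(first=orange | E) = 1/56 / 1/12 = 3/14 ≈ 0.2143.

3/14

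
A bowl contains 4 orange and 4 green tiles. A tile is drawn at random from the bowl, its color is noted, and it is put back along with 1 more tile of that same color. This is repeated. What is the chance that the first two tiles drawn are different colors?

Either green then orange, or orange then green; after the first draw the total is 9.
P = (4/8)·(4/9) + (4/8)·(4/9) = 4/9 ≈ 0.4444.

4/9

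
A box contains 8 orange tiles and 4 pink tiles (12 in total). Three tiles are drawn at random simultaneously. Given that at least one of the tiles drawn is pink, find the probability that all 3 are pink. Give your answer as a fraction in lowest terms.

1/41

P(all 3 pink) = C(4,3)/C(12,3) = 1/55; P(at least one pink) = 1 − C(8,3)/C(12,3) = 41/55.
Since 'all 3 pink' ⊆ 'at least one pink', P(all 3 | at least one) = 1/55 / 41/55 = 1/41 ≈ 0.0244.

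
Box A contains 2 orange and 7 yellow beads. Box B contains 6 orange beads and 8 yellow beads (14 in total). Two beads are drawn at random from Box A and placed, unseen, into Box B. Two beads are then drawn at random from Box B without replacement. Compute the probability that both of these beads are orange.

637/4320

Condition on how many of the transferred beads are orange (from Box A: 2 orange of 9; then Box B has 16 total).
  0 orange: C(2,0)C(7,2)/C(9,2) = 7/12; then P = C(6,2)/C(16,2) = 1/8
  1 orange: C(2,1)C(7,1)/C(9,2) = 7/18; then P = C(7,2)/C(16,2) = 7/40
  2 orange: C(2,2)C(7,0)/C(9,2) = 1/36; then P = C(8,2)/C(16,2) = 7/30
P(both orange) = 637/4320 ≈ 0.1475.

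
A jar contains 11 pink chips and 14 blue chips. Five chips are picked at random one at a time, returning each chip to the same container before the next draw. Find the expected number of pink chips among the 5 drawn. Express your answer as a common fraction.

11/5

By linearity of expectation, E[X] = Σ P(draw i is pink); each independent draw has P(pink) = 11/25.
E[X] = 5 · 11/25 = 11/5 ≈ 2.2000.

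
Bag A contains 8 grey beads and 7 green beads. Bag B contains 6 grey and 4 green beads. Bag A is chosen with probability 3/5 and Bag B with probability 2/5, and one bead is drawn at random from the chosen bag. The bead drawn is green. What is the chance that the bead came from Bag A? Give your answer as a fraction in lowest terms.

7/11

P(green | Bag A) = 7/15; P(green | Bag B) = 2/5.
P(green) = 3/5·7/15 + 2/5·2/5 = 11/25.
By Bayes' rule, P(Bag A | green) = 7/25 / 11/25 = 7/11 ≈ 0.6364.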